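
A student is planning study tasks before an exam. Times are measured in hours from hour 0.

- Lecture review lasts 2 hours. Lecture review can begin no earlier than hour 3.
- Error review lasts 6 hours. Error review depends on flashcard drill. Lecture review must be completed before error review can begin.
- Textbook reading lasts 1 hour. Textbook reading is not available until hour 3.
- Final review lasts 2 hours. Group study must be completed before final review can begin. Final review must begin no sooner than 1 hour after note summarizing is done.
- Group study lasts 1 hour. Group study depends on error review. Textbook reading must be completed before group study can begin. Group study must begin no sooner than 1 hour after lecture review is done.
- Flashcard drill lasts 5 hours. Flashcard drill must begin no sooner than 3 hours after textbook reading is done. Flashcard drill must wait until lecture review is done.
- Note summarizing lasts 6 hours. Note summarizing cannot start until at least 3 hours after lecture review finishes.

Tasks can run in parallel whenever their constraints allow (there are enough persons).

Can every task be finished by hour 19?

No

Lecture review cannot begin until its own release at hour 3. It runs from hour 3 to 3 + 2 = hour 5.
After lecture review (finishes hour 5, plus 3-hour gap → hour 8), note summarizing can start at hour 8 and finishes at hour 14.
After its own release at hour 3, textbook reading can start at hour 3 and finishes at hour 4.
Flashcard drill cannot start until textbook reading (finishes hour 4, plus 3-hour gap → hour 7); lecture review (finishes hour 5). The controlling bound is hour 7, so flashcard drill finishes at 7 + 5 = hour 12.
For error review: flashcard drill (finishes hour 12); lecture review (finishes hour 5). Taking the maximum gives a start of hour 12, and it finishes at 12 + 6 = hour 18.
Group study has to wait for error review (finishes hour 18); textbook reading (finishes hour 4); lecture review (finishes hour 5, plus 1-hour gap → hour 6). The latest of these is hour 18, so group study runs hour 18 to 18 + 1 = hour 19.
Final review cannot start until group study (finishes hour 19); note summarizing (finishes hour 14, plus 1-hour gap → hour 15). The controlling bound is hour 19, so final review finishes at 19 + 2 = hour 21.
The earliest everything can be done is hour 21, which is after the deadline of 19, so it is not possible.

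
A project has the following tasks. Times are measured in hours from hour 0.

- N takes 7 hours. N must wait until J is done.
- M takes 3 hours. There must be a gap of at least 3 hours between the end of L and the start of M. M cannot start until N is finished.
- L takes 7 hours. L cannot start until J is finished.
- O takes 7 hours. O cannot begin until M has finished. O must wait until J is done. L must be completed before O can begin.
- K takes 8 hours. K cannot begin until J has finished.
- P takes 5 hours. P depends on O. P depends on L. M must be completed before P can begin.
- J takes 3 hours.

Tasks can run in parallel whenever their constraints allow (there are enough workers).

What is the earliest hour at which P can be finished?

J can start immediately at hour 0; it finishes at hour 3.
After J (finishes hour 3), N can start at hour 3 and finishes at hour 10.
L cannot begin until J (finishes hour 3). It runs from hour 3 to 3 + 7 = hour 10.
For M: L (finishes hour 10, plus 3-hour gap → hour 13); N (finishes hour 10). Taking the maximum gives a start of hour 13, and it finishes at 13 + 3 = hour 16.
O has to wait for M (finishes hour 16); J (finishes hour 3); L (finishes hour 10). The latest of these is hour 16, so O runs hour 16 to 16 + 7 = hour 23.
P needs all of O (finishes hour 23); L (finishes hour 10); M (finishes hour 16). That puts its earliest start at hour 23; it finishes at 23 + 5 = hour 28.

28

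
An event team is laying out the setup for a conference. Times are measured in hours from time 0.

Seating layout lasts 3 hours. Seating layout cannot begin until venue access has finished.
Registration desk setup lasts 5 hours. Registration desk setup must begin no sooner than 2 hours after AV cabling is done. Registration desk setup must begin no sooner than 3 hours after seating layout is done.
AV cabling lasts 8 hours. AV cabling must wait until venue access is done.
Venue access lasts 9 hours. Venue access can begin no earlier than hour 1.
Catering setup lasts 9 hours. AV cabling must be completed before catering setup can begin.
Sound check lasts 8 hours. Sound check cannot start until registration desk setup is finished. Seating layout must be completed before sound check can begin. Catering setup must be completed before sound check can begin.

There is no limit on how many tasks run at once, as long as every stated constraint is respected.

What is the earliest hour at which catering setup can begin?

18

After its own release at hour 1, venue access can start at hour 1 and finishes at hour 10.
AV cabling waits on venue access (finishes hour 10), so it starts at hour 10 and finishes at 10 + 8 = hour 18.
Catering setup waits on AV cabling (finishes hour 18), so the earliest it can start is hour 18.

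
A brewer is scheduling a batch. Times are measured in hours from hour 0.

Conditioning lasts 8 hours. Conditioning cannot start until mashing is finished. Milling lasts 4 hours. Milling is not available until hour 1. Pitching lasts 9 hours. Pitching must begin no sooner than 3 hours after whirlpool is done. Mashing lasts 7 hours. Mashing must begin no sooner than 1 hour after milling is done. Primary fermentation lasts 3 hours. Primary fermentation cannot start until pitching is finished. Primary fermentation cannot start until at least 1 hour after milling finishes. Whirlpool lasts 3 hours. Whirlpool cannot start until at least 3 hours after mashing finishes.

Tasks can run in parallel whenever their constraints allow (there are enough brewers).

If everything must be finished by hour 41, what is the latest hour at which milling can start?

Primary fermentation has no dependents, so it just needs to finish by hour 41. Starting by 41 − 3 = hour 38 achieves that.
Since primary fermentation (must start by hour 38) depends on it, pitching must finish by hour 38. Backing off its 9-hour duration gives a latest start of hour 29.
Since pitching (must start by hour 29, minus 3-hour gap → hour 26) depends on it, whirlpool must finish by hour 26. Backing off its 3-hour duration gives a latest start of hour 23.
Conditioning must finish by hour 41; it takes 8 hours, so it must start by 41 − 8 = hour 33.
Mashing feeds whirlpool (must start by hour 23, minus 3-hour gap → hour 20); conditioning (must start by hour 33). Taking the minimum, mashing must finish by hour 20 and start by 20 − 7 = hour 13.
Milling must finish in time for mashing (must start by hour 13, minus 1-hour gap → hour 12); primary fermentation (must start by hour 38, minus 1-hour gap → hour 37). The tightest is hour 12, so milling must start by 12 − 4 = hour 8.

8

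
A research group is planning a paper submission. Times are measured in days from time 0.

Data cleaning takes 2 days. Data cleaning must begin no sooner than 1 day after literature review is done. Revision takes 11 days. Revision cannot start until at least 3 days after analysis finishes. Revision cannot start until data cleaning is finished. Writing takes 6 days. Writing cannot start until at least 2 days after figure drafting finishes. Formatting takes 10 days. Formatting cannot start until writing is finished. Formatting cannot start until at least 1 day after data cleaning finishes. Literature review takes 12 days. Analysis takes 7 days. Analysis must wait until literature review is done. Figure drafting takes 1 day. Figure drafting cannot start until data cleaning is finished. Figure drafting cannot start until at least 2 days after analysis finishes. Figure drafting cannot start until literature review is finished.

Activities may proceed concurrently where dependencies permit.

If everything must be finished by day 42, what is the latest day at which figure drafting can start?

To finish by day 42, formatting (duration 10) must start no later than day 32.
Since formatting (must start by day 32) depends on it, writing must finish by day 32. Backing off its 6-day duration gives a latest start of day 26.
Figure drafting feeds into writing (must start by day 26, minus 2-day gap → day 24); so figure drafting must finish by day 24 and therefore start by day 23.

23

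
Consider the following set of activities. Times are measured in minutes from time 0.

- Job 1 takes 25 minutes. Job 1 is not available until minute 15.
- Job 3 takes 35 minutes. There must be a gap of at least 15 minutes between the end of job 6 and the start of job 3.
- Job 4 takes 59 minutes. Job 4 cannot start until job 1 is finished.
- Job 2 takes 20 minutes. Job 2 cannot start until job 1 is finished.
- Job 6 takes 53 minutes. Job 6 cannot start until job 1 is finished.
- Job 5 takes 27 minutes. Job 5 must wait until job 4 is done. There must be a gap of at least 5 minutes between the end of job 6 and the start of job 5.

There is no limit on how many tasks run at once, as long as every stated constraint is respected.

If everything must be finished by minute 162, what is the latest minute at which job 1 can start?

34

Job 2 must finish by minute 162; it takes 20 minutes, so it must start by 162 − 20 = minute 142.
To finish by minute 162, job 5 (duration 27) must start no later than minute 135.
Job 4 has to be done before job 5 (must start by minute 135). That means finishing by minute 135, i.e. starting by 135 − 59 = minute 76.
Job 3 must finish by minute 162; it takes 35 minutes, so it must start by 162 − 35 = minute 127.
Job 6 has several dependents: job 3 (must start by minute 127, minus 15-minute gap → minute 112); job 5 (must start by minute 135, minus 5-minute gap → minute 130). The earliest of those limits is minute 112, so job 6 must start by 112 − 53 = minute 59.
Job 1 must finish in time for job 2 (must start by minute 142); job 4 (must start by minute 76); job 6 (must start by minute 59). The tightest is minute 59, so job 1 must start by 59 − 25 = minute 34.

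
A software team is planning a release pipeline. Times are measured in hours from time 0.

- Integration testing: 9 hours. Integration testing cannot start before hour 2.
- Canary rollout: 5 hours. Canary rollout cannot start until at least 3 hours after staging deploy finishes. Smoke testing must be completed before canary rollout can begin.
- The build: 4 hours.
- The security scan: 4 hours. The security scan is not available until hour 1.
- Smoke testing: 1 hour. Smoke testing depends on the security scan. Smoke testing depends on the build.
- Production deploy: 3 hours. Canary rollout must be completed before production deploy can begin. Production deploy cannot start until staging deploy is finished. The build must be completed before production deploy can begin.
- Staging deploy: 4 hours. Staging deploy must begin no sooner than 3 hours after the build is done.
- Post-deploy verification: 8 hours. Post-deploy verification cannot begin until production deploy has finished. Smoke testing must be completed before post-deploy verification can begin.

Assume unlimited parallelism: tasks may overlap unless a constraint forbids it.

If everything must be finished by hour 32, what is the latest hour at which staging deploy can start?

9

Nothing follows post-deploy verification; the deadline of hour 32 is its only limit. It must start by 32 − 8 = hour 24.
Since post-deploy verification (must start by hour 24) depends on it, production deploy must finish by hour 24. Backing off its 3-hour duration gives a latest start of hour 21.
Canary rollout has to be done before production deploy (must start by hour 21). That means finishing by hour 21, i.e. starting by 21 − 5 = hour 16.
Staging deploy must finish in time for canary rollout (must start by hour 16, minus 3-hour gap → hour 13); production deploy (must start by hour 21). The tightest is hour 13, so staging deploy must start by 13 − 4 = hour 9.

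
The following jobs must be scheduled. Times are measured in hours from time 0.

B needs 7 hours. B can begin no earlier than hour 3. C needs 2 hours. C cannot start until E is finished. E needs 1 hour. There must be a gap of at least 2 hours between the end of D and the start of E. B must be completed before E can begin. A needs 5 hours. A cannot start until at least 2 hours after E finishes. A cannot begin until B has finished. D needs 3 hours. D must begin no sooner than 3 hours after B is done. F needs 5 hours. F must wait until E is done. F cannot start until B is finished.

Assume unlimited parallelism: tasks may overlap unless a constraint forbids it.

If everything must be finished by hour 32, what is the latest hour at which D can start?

19

A has no dependents, so it just needs to finish by hour 32. Starting by 32 − 5 = hour 27 achieves that.
C must finish by hour 32; it takes 2 hours, so it must start by 32 − 2 = hour 30.
Nothing follows F; the deadline of hour 32 is its only limit. It must start by 32 − 5 = hour 27.
E has several dependents: A (must start by hour 27, minus 2-hour gap → hour 25); C (must start by hour 30); F (must start by hour 27). The earliest of those limits is hour 25, so E must start by 25 − 1 = hour 24.
D feeds into E (must start by hour 24, minus 2-hour gap → hour 22); so D must finish by hour 22 and therefore start by hour 19.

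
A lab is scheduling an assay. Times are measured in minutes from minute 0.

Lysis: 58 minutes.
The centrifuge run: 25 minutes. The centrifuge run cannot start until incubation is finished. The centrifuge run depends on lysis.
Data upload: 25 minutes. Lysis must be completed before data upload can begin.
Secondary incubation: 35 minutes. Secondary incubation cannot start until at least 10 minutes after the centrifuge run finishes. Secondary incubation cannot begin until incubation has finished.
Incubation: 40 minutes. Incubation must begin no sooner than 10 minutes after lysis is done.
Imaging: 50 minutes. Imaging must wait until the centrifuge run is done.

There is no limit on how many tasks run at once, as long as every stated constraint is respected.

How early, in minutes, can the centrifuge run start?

Nothing blocks lysis, so it runs from minute 0 to minute 58.
After lysis (finishes minute 58, plus 10-minute gap → minute 68), incubation can start at minute 68 and finishes at minute 108.
The centrifuge run waits on incubation (finishes minute 108); lysis (finishes minute 58). The latest of these is minute 108, which is the earliest the centrifuge run can start.

108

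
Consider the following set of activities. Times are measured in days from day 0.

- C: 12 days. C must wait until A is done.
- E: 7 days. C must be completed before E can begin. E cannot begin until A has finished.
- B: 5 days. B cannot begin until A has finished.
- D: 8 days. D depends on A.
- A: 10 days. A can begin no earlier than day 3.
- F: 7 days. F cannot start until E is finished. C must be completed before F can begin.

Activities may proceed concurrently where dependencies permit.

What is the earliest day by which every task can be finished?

A cannot begin until its own release at day 3. It runs from day 3 to 3 + 10 = day 13.
D cannot begin until A (finishes day 13). It runs from day 13 to 13 + 8 = day 21.
C cannot begin until A (finishes day 13). It runs from day 13 to 13 + 12 = day 25.
E needs all of C (finishes day 25); A (finishes day 13). That puts its earliest start at day 25; it finishes at 25 + 7 = day 32.
F needs all of E (finishes day 32); C (finishes day 25). That puts its earliest start at day 32; it finishes at 32 + 7 = day 39.
After A (finishes day 13), B can start at day 13 and finishes at day 18.
All tasks are finished once the last one completes. Finish times: A at 13, B at 18, C at 25, D at 21, E at 32, F at 39. The latest is day 39.

39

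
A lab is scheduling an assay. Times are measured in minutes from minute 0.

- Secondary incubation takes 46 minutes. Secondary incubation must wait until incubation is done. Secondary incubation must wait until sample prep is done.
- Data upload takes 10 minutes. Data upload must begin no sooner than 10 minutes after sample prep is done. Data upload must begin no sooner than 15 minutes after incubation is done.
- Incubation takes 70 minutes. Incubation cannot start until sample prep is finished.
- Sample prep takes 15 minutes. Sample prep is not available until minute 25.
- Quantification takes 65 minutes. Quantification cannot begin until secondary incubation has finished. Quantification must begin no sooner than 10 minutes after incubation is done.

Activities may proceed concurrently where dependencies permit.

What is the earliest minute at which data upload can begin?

125

After its own release at minute 25, sample prep can start at minute 25 and finishes at minute 40.
Incubation waits on sample prep (finishes minute 40), so it starts at minute 40 and finishes at 40 + 70 = minute 110.
Data upload waits on sample prep (finishes minute 40, plus 10-minute gap → minute 50); incubation (finishes minute 110, plus 15-minute gap → minute 125). The latest of these is minute 125, which is the earliest data upload can start.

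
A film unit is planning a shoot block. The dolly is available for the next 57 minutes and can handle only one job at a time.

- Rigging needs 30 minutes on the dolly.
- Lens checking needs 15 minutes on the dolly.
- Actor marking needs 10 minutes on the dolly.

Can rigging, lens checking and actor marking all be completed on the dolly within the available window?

Yes

Running back to back, the jobs need 30 + 15 + 10 = 55 minutes on the dolly.
Since 55 ≤ 57, they fit within the window.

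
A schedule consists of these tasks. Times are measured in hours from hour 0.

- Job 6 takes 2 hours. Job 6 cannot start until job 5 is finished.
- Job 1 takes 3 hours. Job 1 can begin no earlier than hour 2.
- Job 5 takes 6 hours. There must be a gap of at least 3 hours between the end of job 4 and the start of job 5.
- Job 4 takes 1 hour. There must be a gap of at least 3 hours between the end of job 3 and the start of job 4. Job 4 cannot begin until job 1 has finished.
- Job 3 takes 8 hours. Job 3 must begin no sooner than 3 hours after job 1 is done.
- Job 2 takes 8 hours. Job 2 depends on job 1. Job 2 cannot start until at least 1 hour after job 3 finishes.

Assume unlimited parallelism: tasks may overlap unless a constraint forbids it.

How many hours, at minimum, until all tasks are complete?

Job 1 cannot begin until its own release at hour 2. It runs from hour 2 to 2 + 3 = hour 5.
Job 3 waits on job 1 (finishes hour 5, plus 3-hour gap → hour 8), so it starts at hour 8 and finishes at 8 + 8 = hour 16.
Job 4 has to wait for job 3 (finishes hour 16, plus 3-hour gap → hour 19); job 1 (finishes hour 5). The latest of these is hour 19, so job 4 runs hour 19 to 19 + 1 = hour 20.
Job 5 cannot begin until job 4 (finishes hour 20, plus 3-hour gap → hour 23). It runs from hour 23 to 23 + 6 = hour 29.
Job 6 cannot begin until job 5 (finishes hour 29). It runs from hour 29 to 29 + 2 = hour 31.
For job 2: job 1 (finishes hour 5); job 3 (finishes hour 16, plus 1-hour gap → hour 17). Taking the maximum gives a start of hour 17, and it finishes at 17 + 8 = hour 25.
All tasks are finished once the last one completes. Finish times: Job 1 at 5, Job 2 at 25, Job 3 at 16, Job 4 at 20, Job 5 at 29, Job 6 at 31. The latest is hour 31.

31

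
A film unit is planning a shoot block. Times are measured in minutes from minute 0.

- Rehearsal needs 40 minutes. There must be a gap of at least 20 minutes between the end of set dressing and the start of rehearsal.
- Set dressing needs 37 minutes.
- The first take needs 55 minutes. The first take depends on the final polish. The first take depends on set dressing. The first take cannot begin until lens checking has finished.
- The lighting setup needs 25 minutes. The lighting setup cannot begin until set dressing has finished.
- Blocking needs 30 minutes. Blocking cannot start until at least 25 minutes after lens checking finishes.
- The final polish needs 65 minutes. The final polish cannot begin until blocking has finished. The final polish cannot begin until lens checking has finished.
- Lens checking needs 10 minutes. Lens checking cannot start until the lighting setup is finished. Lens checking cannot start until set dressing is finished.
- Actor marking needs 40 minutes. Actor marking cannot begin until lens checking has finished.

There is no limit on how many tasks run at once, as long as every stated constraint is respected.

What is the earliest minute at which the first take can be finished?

247

Set dressing has no prerequisites, so it starts at minute 0 and finishes at minute 37.
After set dressing (finishes minute 37), the lighting setup can start at minute 37 and finishes at minute 62.
Lens checking cannot start until the lighting setup (finishes minute 62); set dressing (finishes minute 37). The controlling bound is minute 62, so lens checking finishes at 62 + 10 = minute 72.
Blocking cannot begin until lens checking (finishes minute 72, plus 25-minute gap → minute 97). It runs from minute 97 to 97 + 30 = minute 127.
The final polish has to wait for blocking (finishes minute 127); lens checking (finishes minute 72). The latest of these is minute 127, so the final polish runs minute 127 to 127 + 65 = minute 192.
For the first take: the final polish (finishes minute 192); set dressing (finishes minute 37); lens checking (finishes minute 72). Taking the maximum gives a start of minute 192, and it finishes at 192 + 55 = minute 247.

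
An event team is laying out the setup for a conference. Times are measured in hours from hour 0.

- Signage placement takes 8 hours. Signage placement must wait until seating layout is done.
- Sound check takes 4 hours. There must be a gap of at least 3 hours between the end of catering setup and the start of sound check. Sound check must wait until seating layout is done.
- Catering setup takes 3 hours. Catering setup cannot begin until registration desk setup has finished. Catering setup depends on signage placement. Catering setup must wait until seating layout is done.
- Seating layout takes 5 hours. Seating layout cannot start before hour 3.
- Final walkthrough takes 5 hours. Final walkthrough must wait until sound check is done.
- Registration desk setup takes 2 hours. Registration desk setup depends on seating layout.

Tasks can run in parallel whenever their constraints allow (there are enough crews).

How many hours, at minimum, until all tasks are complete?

Seating layout waits on its own release at hour 3, so it starts at hour 3 and finishes at 3 + 5 = hour 8.
After seating layout (finishes hour 8), signage placement can start at hour 8 and finishes at hour 16.
Registration desk setup cannot begin until seating layout (finishes hour 8). It runs from hour 8 to 8 + 2 = hour 10.
For catering setup: registration desk setup (finishes hour 10); signage placement (finishes hour 16); seating layout (finishes hour 8). Taking the maximum gives a start of hour 16, and it finishes at 16 + 3 = hour 19.
Sound check needs all of catering setup (finishes hour 19, plus 3-hour gap → hour 22); seating layout (finishes hour 8). That puts its earliest start at hour 22; it finishes at 22 + 4 = hour 26.
After sound check (finishes hour 26), final walkthrough can start at hour 26 and finishes at hour 31.
All tasks are finished once the last one completes. Finish times: Seating layout at 8, Registration desk setup at 10, Signage placement at 16, Catering setup at 19, Sound check at 26, Final walkthrough at 31. The latest is hour 31.

31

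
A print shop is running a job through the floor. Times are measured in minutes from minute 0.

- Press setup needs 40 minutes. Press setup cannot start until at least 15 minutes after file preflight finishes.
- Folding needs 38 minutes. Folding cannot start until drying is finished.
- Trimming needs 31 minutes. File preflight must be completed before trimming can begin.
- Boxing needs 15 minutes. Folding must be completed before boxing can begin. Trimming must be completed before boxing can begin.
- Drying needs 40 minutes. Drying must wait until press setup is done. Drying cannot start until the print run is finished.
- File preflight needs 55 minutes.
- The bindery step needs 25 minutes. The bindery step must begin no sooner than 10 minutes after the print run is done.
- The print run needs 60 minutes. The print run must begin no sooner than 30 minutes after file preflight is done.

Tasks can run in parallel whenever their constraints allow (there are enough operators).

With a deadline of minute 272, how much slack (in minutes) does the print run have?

File preflight has no prerequisites, so it starts at minute 0 and finishes at minute 55.
The print run cannot begin until file preflight (finishes minute 55, plus 30-minute gap → minute 85). It runs from minute 85 to 85 + 60 = minute 145.

Working backward from the deadline:
To finish by minute 272, boxing (duration 15) must start no later than minute 257.
Folding feeds into boxing (must start by minute 257); so folding must finish by minute 257 and therefore start by minute 219.
Drying feeds into folding (must start by minute 219); so drying must finish by minute 219 and therefore start by minute 179.
The bindery step has no dependents, so it just needs to finish by minute 272. Starting by 272 − 25 = minute 247 achieves that.
The print run has several dependents: drying (must start by minute 179); the bindery step (must start by minute 247, minus 10-minute gap → minute 237). The earliest of those limits is minute 179, so the print run must start by 179 − 60 = minute 119.
So the print run can start as early as minute 85 and as late as minute 119, giving 119 − 85 = 34 minutes of slack.

34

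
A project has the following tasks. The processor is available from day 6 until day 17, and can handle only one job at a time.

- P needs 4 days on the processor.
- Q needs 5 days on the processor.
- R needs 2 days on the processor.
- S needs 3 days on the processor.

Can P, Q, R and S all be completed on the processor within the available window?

The processor window is 17 − 6 = 11 days.
Running back to back, the jobs need 4 + 5 + 2 + 3 = 14 days on the processor.
Since 14 > 11, they cannot all fit.

No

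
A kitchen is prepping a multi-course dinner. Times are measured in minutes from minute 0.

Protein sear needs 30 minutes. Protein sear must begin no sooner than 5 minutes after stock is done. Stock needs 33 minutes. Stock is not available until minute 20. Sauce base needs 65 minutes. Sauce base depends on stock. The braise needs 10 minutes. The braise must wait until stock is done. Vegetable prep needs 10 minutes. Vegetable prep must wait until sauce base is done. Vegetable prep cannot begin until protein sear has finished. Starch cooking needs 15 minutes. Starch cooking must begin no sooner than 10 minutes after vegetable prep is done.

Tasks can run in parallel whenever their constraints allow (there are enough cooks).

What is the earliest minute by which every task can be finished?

153

After its own release at minute 20, stock can start at minute 20 and finishes at minute 53.
Protein sear cannot begin until stock (finishes minute 53, plus 5-minute gap → minute 58). It runs from minute 58 to 58 + 30 = minute 88.
After stock (finishes minute 53), the braise can start at minute 53 and finishes at minute 63.
After stock (finishes minute 53), sauce base can start at minute 53 and finishes at minute 118.
Vegetable prep needs all of sauce base (finishes minute 118); protein sear (finishes minute 88). That puts its earliest start at minute 118; it finishes at 118 + 10 = minute 128.
Starch cooking cannot begin until vegetable prep (finishes minute 128, plus 10-minute gap → minute 138). It runs from minute 138 to 138 + 15 = minute 153.
All tasks are finished once the last one completes. Finish times: Stock at 53, Sauce base at 118, The braise at 63, Protein sear at 88, Vegetable prep at 128, Starch cooking at 153. The latest is minute 153.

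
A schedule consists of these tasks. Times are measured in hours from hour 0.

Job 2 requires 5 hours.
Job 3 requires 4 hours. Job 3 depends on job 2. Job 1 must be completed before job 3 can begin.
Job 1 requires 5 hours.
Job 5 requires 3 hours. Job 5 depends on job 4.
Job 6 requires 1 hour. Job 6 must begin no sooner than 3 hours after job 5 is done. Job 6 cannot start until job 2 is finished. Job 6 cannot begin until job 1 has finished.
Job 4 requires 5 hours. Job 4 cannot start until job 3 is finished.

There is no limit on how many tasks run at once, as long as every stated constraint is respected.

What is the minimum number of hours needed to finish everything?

21

Job 2 has no prerequisites, so it starts at hour 0 and finishes at hour 5.
Nothing blocks job 1, so it runs from hour 0 to hour 5.
Job 3 needs all of job 2 (finishes hour 5); job 1 (finishes hour 5). That puts its earliest start at hour 5; it finishes at 5 + 4 = hour 9.
Job 4 waits on job 3 (finishes hour 9), so it starts at hour 9 and finishes at 9 + 5 = hour 14.
Job 5 waits on job 4 (finishes hour 14), so it starts at hour 14 and finishes at 14 + 3 = hour 17.
Job 6 cannot start until job 5 (finishes hour 17, plus 3-hour gap → hour 20); job 2 (finishes hour 5); job 1 (finishes hour 5). The controlling bound is hour 20, so job 6 finishes at 20 + 1 = hour 21.
All tasks are finished once the last one completes. Finish times: Job 1 at 5, Job 2 at 5, Job 3 at 9, Job 4 at 14, Job 5 at 17, Job 6 at 21. The latest is hour 21.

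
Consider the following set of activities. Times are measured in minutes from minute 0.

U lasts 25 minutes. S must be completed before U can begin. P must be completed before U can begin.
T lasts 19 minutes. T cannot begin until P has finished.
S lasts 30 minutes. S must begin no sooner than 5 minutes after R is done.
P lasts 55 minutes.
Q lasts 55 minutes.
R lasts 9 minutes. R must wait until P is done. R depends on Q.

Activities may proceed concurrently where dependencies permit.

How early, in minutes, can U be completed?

Nothing blocks Q, so it runs from minute 0 to minute 55.
P has no prerequisites, so it starts at minute 0 and finishes at minute 55.
For R: P (finishes minute 55); Q (finishes minute 55). Taking the maximum gives a start of minute 55, and it finishes at 55 + 9 = minute 64.
S cannot begin until R (finishes minute 64, plus 5-minute gap → minute 69). It runs from minute 69 to 69 + 30 = minute 99.
For U: S (finishes minute 99); P (finishes minute 55). Taking the maximum gives a start of minute 99, and it finishes at 99 + 25 = minute 124.

124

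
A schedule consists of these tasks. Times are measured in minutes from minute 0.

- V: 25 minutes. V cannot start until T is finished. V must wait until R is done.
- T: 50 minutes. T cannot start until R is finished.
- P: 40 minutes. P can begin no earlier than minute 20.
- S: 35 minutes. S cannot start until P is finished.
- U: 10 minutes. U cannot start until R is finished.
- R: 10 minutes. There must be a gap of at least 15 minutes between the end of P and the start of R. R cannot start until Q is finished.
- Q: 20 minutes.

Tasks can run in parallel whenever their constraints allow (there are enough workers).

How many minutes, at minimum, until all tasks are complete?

Q has no prerequisites, so it starts at minute 0 and finishes at minute 20.
After its own release at minute 20, P can start at minute 20 and finishes at minute 60.
S cannot begin until P (finishes minute 60). It runs from minute 60 to 60 + 35 = minute 95.
For R: P (finishes minute 60, plus 15-minute gap → minute 75); Q (finishes minute 20). Taking the maximum gives a start of minute 75, and it finishes at 75 + 10 = minute 85.
U cannot begin until R (finishes minute 85). It runs from minute 85 to 85 + 10 = minute 95.
T waits on R (finishes minute 85), so it starts at minute 85 and finishes at 85 + 50 = minute 135.
V needs all of T (finishes minute 135); R (finishes minute 85). That puts its earliest start at minute 135; it finishes at 135 + 25 = minute 160.
All tasks are finished once the last one completes. Finish times: P at 60, Q at 20, R at 85, S at 95, T at 135, U at 95, V at 160. The latest is minute 160.

160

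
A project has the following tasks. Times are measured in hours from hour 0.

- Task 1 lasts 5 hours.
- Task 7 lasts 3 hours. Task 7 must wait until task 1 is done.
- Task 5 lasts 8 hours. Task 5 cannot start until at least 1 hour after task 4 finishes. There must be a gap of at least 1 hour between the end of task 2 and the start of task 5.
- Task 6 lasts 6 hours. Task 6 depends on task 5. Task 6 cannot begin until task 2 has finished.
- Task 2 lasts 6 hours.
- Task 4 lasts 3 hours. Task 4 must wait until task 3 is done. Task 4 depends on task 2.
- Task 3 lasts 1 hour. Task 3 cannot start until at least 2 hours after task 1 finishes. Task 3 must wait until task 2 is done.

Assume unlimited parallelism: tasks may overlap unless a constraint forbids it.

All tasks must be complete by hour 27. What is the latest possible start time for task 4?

Task 6 has no dependents, so it just needs to finish by hour 27. Starting by 27 − 6 = hour 21 achieves that.
Task 5 has to be done before task 6 (must start by hour 21). That means finishing by hour 21, i.e. starting by 21 − 8 = hour 13.
Task 4 has to be done before task 5 (must start by hour 13, minus 1-hour gap → hour 12). That means finishing by hour 12, i.e. starting by 12 − 3 = hour 9.

9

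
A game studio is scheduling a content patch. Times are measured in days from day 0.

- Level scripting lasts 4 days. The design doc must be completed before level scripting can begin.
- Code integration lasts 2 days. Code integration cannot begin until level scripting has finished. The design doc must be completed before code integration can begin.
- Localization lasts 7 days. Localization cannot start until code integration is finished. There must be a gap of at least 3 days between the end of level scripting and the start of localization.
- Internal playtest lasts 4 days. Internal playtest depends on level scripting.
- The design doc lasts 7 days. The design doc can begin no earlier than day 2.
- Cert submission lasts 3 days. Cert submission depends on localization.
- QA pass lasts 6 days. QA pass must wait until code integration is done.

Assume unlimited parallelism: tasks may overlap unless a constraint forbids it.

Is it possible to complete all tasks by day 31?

The design doc waits on its own release at day 2, so it starts at day 2 and finishes at 2 + 7 = day 9.
Level scripting waits on the design doc (finishes day 9), so it starts at day 9 and finishes at 9 + 4 = day 13.
Internal playtest cannot begin until level scripting (finishes day 13). It runs from day 13 to 13 + 4 = day 17.
Code integration needs all of level scripting (finishes day 13); the design doc (finishes day 9). That puts its earliest start at day 13; it finishes at 13 + 2 = day 15.
After code integration (finishes day 15), QA pass can start at day 15 and finishes at day 21.
For localization: code integration (finishes day 15); level scripting (finishes day 13, plus 3-day gap → day 16). Taking the maximum gives a start of day 16, and it finishes at 16 + 7 = day 23.
Cert submission cannot begin until localization (finishes day 23). It runs from day 23 to 23 + 3 = day 26.
Every task is finished by day 26, which is no later than the deadline of 31, so the schedule is feasible.

Yes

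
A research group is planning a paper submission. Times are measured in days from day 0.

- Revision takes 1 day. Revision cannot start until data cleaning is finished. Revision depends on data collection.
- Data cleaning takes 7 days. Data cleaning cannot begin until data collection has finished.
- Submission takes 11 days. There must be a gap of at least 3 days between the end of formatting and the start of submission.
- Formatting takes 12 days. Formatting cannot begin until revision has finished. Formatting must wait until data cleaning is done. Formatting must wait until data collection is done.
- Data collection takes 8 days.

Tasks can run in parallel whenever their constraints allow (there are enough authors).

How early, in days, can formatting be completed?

28

Nothing blocks data collection, so it runs from day 0 to day 8.
Data cleaning waits on data collection (finishes day 8), so it starts at day 8 and finishes at 8 + 7 = day 15.
For revision: data cleaning (finishes day 15); data collection (finishes day 8). Taking the maximum gives a start of day 15, and it finishes at 15 + 1 = day 16.
For formatting: revision (finishes day 16); data cleaning (finishes day 15); data collection (finishes day 8). Taking the maximum gives a start of day 16, and it finishes at 16 + 12 = day 28.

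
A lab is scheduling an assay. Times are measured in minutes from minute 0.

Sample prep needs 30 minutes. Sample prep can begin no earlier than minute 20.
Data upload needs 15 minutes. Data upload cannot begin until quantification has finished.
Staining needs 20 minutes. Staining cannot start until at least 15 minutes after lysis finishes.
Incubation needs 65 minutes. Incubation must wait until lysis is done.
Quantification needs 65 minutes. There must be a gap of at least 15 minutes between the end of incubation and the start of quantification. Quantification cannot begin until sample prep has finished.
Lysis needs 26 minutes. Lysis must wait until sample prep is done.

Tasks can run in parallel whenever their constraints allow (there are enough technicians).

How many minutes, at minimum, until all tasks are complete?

Sample prep cannot begin until its own release at minute 20. It runs from minute 20 to 20 + 30 = minute 50.
Lysis cannot begin until sample prep (finishes minute 50). It runs from minute 50 to 50 + 26 = minute 76.
Staining waits on lysis (finishes minute 76, plus 15-minute gap → minute 91), so it starts at minute 91 and finishes at 91 + 20 = minute 111.
Incubation waits on lysis (finishes minute 76), so it starts at minute 76 and finishes at 76 + 65 = minute 141.
Quantification has to wait for incubation (finishes minute 141, plus 15-minute gap → minute 156); sample prep (finishes minute 50). The latest of these is minute 156, so quantification runs minute 156 to 156 + 65 = minute 221.
After quantification (finishes minute 221), data upload can start at minute 221 and finishes at minute 236.
All tasks are finished once the last one completes. Finish times: Sample prep at 50, Lysis at 76, Incubation at 141, Staining at 111, Quantification at 221, Data upload at 236. The latest is minute 236.

236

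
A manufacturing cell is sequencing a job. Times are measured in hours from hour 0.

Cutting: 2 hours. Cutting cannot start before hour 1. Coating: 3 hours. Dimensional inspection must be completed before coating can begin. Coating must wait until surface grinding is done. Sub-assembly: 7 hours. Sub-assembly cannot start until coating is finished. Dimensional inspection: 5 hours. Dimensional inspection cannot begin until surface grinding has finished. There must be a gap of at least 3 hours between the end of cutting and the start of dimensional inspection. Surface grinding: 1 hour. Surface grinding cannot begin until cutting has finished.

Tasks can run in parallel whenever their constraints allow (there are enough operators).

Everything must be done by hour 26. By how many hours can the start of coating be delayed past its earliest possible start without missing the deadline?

5

Cutting cannot begin until its own release at hour 1. It runs from hour 1 to 1 + 2 = hour 3.
Surface grinding waits on cutting (finishes hour 3), so it starts at hour 3 and finishes at 3 + 1 = hour 4.
Dimensional inspection cannot start until surface grinding (finishes hour 4); cutting (finishes hour 3, plus 3-hour gap → hour 6). The controlling bound is hour 6, so dimensional inspection finishes at 6 + 5 = hour 11.
Coating has to wait for dimensional inspection (finishes hour 11); surface grinding (finishes hour 4). The latest of these is hour 11, so coating runs hour 11 to 11 + 3 = hour 14.

Working backward from the deadline:
To finish by hour 26, sub-assembly (duration 7) must start no later than hour 19.
Coating must finish before sub-assembly (must start by hour 19). With a 3-hour duration, coating must start by 19 − 3 = hour 16.
So coating can start as early as hour 11 and as late as hour 16, giving 16 − 11 = 5 hours of slack.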